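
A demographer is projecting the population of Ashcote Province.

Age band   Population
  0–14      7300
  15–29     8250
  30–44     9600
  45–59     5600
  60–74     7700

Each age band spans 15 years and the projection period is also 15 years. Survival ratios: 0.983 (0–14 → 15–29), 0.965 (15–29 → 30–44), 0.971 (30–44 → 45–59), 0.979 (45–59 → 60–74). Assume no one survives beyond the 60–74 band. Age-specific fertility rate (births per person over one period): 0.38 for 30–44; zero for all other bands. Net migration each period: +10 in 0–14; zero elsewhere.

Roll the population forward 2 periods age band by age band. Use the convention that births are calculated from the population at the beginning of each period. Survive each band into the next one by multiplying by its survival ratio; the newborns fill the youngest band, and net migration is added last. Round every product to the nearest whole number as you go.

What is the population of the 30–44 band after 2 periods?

[period 1]
Births: 9600 * 0.38 = 3648
15–29: 7300 * 0.983 = 7176
30–44: 8250 * 0.965 = 7961
45–59: 9600 * 0.971 = 9322
60–74: 5600 * 0.979 = 5482
Net migration: 0–14 + 10 → 3658
Population now: 0–14=3658, 15–29=7176, 30–44=7961, 45–59=9322, 60–74=5482
[period 2]
Births: 7961 * 0.38 = 3025
15–29: 3658 * 0.983 = 3596
30–44: 7176 * 0.965 = 6925
45–59: 7961 * 0.971 = 7730
60–74: 9322 * 0.979 = 9126
Net migration: 0–14 + 10 → 3035
Population now: 0–14=3035, 15–29=3596, 30–44=6925, 45–59=7730, 60–74=9126

6925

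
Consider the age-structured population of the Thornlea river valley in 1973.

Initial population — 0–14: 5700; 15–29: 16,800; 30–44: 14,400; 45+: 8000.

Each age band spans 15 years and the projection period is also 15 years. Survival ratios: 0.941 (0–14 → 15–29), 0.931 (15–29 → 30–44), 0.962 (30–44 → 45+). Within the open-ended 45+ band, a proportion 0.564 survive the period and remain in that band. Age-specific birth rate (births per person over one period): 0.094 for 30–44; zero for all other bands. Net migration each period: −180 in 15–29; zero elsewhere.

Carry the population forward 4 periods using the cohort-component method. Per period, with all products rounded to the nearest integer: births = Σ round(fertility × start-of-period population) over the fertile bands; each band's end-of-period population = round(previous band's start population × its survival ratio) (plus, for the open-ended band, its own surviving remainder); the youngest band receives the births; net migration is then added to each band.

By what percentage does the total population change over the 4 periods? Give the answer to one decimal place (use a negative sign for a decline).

-70.7

Period 1:
Births: 14400 × 0.094 = 1354
15–29: 5700 × 0.941 = 5364
30–44: 16800 × 0.931 = 15641
45+: 14400 × 0.962 + 8000 × 0.564 = 13853 + 4512 = 18365
Net migration: 15–29 − 180 → 5184
Giving 1354 / 5184 / 15641 / 18365.
Period 2:
Births: 15641 × 0.094 = 1470
15–29: 1354 × 0.941 = 1274
30–44: 5184 × 0.931 = 4826
45+: 15641 × 0.962 + 18365 × 0.564 = 15047 + 10358 = 25405
Net migration: 15–29 − 180 → 1094
Giving 1470 / 1094 / 4826 / 25405.
Period 3:
Births: 4826 × 0.094 = 454
15–29: 1470 × 0.941 = 1383
30–44: 1094 × 0.931 = 1019
45+: 4826 × 0.962 + 25405 × 0.564 = 4643 + 14328 = 18971
Net migration: 15–29 − 180 → 1203
Giving 454 / 1203 / 1019 / 18971.
Period 4:
Births: 1019 × 0.094 = 96
15–29: 454 × 0.941 = 427
30–44: 1203 × 0.931 = 1120
45+: 1019 × 0.962 + 18971 × 0.564 = 980 + 10700 = 11680
Net migration: 15–29 − 180 → 247
Giving 96 / 247 / 1120 / 11680.
Total: 44900 → 13143; change = -31757; percentage change = -70.7%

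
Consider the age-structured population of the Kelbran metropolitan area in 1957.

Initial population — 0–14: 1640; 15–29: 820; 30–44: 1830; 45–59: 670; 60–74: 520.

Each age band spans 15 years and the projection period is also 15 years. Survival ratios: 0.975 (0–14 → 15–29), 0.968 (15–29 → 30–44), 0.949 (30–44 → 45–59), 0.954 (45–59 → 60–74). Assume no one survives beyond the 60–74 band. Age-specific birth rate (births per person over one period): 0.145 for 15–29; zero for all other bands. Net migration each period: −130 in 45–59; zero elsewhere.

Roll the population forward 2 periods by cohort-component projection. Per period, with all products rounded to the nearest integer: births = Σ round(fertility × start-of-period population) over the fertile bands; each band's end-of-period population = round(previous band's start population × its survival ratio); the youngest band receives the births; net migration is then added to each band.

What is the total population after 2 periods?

Period 1.
Births: 820 × 0.145 = 119
15–29: 1640 × 0.975 = 1599
30–44: 820 × 0.968 = 794
45–59: 1830 × 0.949 = 1737
60–74: 670 × 0.954 = 639
Net migration: 45–59 − 130 → 1607
Giving 119 / 1599 / 794 / 1607 / 639.
Period 2.
Births: 1599 × 0.145 = 232
15–29: 119 × 0.975 = 116
30–44: 1599 × 0.968 = 1548
45–59: 794 × 0.949 = 754
60–74: 1607 × 0.954 = 1533
Net migration: 45–59 − 130 → 624
Giving 232 / 116 / 1548 / 624 / 1533.
Total after period 2: 232 + 116 + 1548 + 624 + 1533 = 4053

4053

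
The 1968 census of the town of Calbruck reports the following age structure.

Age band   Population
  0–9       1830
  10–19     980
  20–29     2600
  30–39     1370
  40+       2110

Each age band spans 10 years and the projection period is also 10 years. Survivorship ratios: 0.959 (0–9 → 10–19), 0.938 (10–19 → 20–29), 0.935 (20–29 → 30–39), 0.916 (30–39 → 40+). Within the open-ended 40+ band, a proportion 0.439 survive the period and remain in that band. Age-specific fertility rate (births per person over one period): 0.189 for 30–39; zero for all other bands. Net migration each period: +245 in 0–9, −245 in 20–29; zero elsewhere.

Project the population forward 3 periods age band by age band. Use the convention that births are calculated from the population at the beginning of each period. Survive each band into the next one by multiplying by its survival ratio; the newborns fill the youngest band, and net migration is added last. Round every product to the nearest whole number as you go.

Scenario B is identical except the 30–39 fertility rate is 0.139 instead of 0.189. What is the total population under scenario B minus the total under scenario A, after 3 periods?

-209

(Bands numbered youngest = 1 to oldest = 5.)
After projecting period 1:
Births: 1370 × 0.189 = 259
Band 2: 1830 × 0.959 = 1755
Band 3: 980 × 0.938 = 919
Band 4: 2600 × 0.935 = 2431
Band 5: 1370 × 0.916 + 2110 × 0.439 = 1255 + 926 = 2181
Net migration: Band 1 + 245 → 504; Band 3 − 245 → 674
Giving 504 / 1755 / 674 / 2431 / 2181.
After projecting period 2:
Births: 2431 × 0.189 = 459
Band 2: 504 × 0.959 = 483
Band 3: 1755 × 0.938 = 1646
Band 4: 674 × 0.935 = 630
Band 5: 2431 × 0.916 + 2181 × 0.439 = 2227 + 957 = 3184
Net migration: Band 1 + 245 → 704; Band 3 − 245 → 1401
Giving 704 / 483 / 1401 / 630 / 3184.
After projecting period 3:
Births: 630 × 0.189 = 119
Band 2: 704 × 0.959 = 675
Band 3: 483 × 0.938 = 453
Band 4: 1401 × 0.935 = 1310
Band 5: 630 × 0.916 + 3184 × 0.439 = 577 + 1398 = 1975
Net migration: Band 1 + 245 → 364; Band 3 − 245 → 208
Giving 364 / 675 / 208 / 1310 / 1975.
Scenario A total after 3 periods: 4532
Scenario B projection —
After projecting period 1:
Births: 1370 × 0.139 = 190
Band 2: 1830 × 0.959 = 1755
Band 3: 980 × 0.938 = 919
Band 4: 2600 × 0.935 = 2431
Band 5: 1370 × 0.916 + 2110 × 0.439 = 1255 + 926 = 2181
Net migration: Band 1 + 245 → 435; Band 3 − 245 → 674
Giving 435 / 1755 / 674 / 2431 / 2181.
After projecting period 2:
Births: 2431 × 0.139 = 338
Band 2: 435 × 0.959 = 417
Band 3: 1755 × 0.938 = 1646
Band 4: 674 × 0.935 = 630
Band 5: 2431 × 0.916 + 2181 × 0.439 = 2227 + 957 = 3184
Net migration: Band 1 + 245 → 583; Band 3 − 245 → 1401
Giving 583 / 417 / 1401 / 630 / 3184.
After projecting period 3:
Births: 630 × 0.139 = 88
Band 2: 583 × 0.959 = 559
Band 3: 417 × 0.938 = 391
Band 4: 1401 × 0.935 = 1310
Band 5: 630 × 0.916 + 3184 × 0.439 = 577 + 1398 = 1975
Net migration: Band 1 + 245 → 333; Band 3 − 245 → 146
Giving 333 / 559 / 146 / 1310 / 1975.
Scenario B total after 3 periods: 4323
Difference B − A = 4323 − 4532 = -209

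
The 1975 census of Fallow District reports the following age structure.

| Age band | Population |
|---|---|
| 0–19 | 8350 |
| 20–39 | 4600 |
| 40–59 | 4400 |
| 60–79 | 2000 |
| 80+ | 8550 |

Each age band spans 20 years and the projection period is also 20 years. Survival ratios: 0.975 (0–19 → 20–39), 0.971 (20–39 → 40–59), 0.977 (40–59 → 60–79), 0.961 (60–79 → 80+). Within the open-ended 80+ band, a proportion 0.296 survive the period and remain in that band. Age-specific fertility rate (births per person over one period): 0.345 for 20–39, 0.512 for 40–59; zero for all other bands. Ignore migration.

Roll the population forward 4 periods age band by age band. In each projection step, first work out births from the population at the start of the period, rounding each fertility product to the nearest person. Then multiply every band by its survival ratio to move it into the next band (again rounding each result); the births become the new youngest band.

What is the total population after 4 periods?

Let band 1 be 0–19 through band 5 = 80+.
— Period 1 —
Births: 4600 × 0.345 = 1587  |  4400 × 0.512 = 2253 → 3840
Band 2: 8350 × 0.975 = 8141
Band 3: 4600 × 0.971 = 4467
Band 4: 4400 × 0.977 = 4299
Band 5: 2000 × 0.961 + 8550 × 0.296 = 1922 + 2531 = 4453
→ [3840, 8141, 4467, 4299, 4453]
— Period 2 —
Births: 8141 × 0.345 = 2809  |  4467 × 0.512 = 2287 → 5096
Band 2: 3840 × 0.975 = 3744
Band 3: 8141 × 0.971 = 7905
Band 4: 4467 × 0.977 = 4364
Band 5: 4299 × 0.961 + 4453 × 0.296 = 4131 + 1318 = 5449
→ [5096, 3744, 7905, 4364, 5449]
— Period 3 —
Births: 3744 × 0.345 = 1292  |  7905 × 0.512 = 4047 → 5339
Band 2: 5096 × 0.975 = 4969
Band 3: 3744 × 0.971 = 3635
Band 4: 7905 × 0.977 = 7723
Band 5: 4364 × 0.961 + 5449 × 0.296 = 4194 + 1613 = 5807
→ [5339, 4969, 3635, 7723, 5807]
— Period 4 —
Births: 4969 × 0.345 = 1714  |  3635 × 0.512 = 1861 → 3575
Band 2: 5339 × 0.975 = 5206
Band 3: 4969 × 0.971 = 4825
Band 4: 3635 × 0.977 = 3551
Band 5: 7723 × 0.961 + 5807 × 0.296 = 7422 + 1719 = 9141
→ [3575, 5206, 4825, 3551, 9141]
Total after period 4: 3575 + 5206 + 4825 + 3551 + 9141 = 26298

26298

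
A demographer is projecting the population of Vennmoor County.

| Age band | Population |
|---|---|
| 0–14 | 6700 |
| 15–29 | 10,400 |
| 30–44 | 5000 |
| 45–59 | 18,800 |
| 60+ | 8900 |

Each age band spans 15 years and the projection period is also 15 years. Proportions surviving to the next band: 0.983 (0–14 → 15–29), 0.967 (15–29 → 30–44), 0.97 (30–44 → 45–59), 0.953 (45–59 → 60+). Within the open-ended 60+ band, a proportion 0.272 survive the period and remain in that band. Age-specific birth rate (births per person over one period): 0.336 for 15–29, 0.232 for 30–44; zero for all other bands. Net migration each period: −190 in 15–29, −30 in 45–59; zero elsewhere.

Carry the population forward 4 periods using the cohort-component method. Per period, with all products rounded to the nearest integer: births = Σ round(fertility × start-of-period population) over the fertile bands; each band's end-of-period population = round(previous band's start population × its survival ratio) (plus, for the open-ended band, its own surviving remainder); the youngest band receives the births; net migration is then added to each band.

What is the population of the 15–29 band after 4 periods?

2669

Numbering the bands 1..5 from youngest to oldest:
— Period 1 —
Births: 10400 × 0.336 = 3494 ; 5000 × 0.232 = 1160 — total 4654
Band 2: 6700 × 0.983 = 6586
Band 3: 10400 × 0.967 = 10057
Band 4: 5000 × 0.97 = 4850
Band 5: 18800 × 0.953 + 8900 × 0.272 = 17916 + 2421 = 20337
Net migration: Band 2 − 190 → 6396; Band 4 − 30 → 4820
Giving 4654 / 6396 / 10057 / 4820 / 20337.
— Period 2 —
Births: 6396 × 0.336 = 2149 ; 10057 × 0.232 = 2333 — total 4482
Band 2: 4654 × 0.983 = 4575
Band 3: 6396 × 0.967 = 6185
Band 4: 10057 × 0.97 = 9755
Band 5: 4820 × 0.953 + 20337 × 0.272 = 4593 + 5532 = 10125
Net migration: Band 2 − 190 → 4385; Band 4 − 30 → 9725
Giving 4482 / 4385 / 6185 / 9725 / 10125.
— Period 3 —
Births: 4385 × 0.336 = 1473 ; 6185 × 0.232 = 1435 — total 2908
Band 2: 4482 × 0.983 = 4406
Band 3: 4385 × 0.967 = 4240
Band 4: 6185 × 0.97 = 5999
Band 5: 9725 × 0.953 + 10125 × 0.272 = 9268 + 2754 = 12022
Net migration: Band 2 − 190 → 4216; Band 4 − 30 → 5969
Giving 2908 / 4216 / 4240 / 5969 / 12022.
— Period 4 —
Births: 4216 × 0.336 = 1417 ; 4240 × 0.232 = 984 — total 2401
Band 2: 2908 × 0.983 = 2859
Band 3: 4216 × 0.967 = 4077
Band 4: 4240 × 0.97 = 4113
Band 5: 5969 × 0.953 + 12022 × 0.272 = 5688 + 3270 = 8958
Net migration: Band 2 − 190 → 2669; Band 4 − 30 → 4083
Giving 2401 / 2669 / 4077 / 4083 / 8958.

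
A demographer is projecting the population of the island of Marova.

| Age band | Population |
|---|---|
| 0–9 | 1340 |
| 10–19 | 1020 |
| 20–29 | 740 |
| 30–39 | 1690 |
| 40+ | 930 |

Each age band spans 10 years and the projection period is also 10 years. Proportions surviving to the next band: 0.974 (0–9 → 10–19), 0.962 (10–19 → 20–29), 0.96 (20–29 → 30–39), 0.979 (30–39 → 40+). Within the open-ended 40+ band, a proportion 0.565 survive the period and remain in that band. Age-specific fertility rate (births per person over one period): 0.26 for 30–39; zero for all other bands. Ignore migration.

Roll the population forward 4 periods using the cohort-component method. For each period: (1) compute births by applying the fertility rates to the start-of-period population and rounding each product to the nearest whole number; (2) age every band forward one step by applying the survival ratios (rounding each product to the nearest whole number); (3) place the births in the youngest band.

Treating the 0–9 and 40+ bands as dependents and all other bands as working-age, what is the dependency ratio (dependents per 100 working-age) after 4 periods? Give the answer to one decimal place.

325.4

[period 1]
Births: 1690 × 0.26 = 439
10–19: 1340 × 0.974 = 1305
20–29: 1020 × 0.962 = 981
30–39: 740 × 0.96 = 710
40+: 1690 × 0.979 + 930 × 0.565 = 1655 + 525 = 2180
Population now: 0–9=439, 10–19=1305, 20–29=981, 30–39=710, 40+=2180
[period 2]
Births: 710 × 0.26 = 185
10–19: 439 × 0.974 = 428
20–29: 1305 × 0.962 = 1255
30–39: 981 × 0.96 = 942
40+: 710 × 0.979 + 2180 × 0.565 = 695 + 1232 = 1927
Population now: 0–9=185, 10–19=428, 20–29=1255, 30–39=942, 40+=1927
[period 3]
Births: 942 × 0.26 = 245
10–19: 185 × 0.974 = 180
20–29: 428 × 0.962 = 412
30–39: 1255 × 0.96 = 1205
40+: 942 × 0.979 + 1927 × 0.565 = 922 + 1089 = 2011
Population now: 0–9=245, 10–19=180, 20–29=412, 30–39=1205, 40+=2011
[period 4]
Births: 1205 × 0.26 = 313
10–19: 245 × 0.974 = 239
20–29: 180 × 0.962 = 173
30–39: 412 × 0.96 = 396
40+: 1205 × 0.979 + 2011 × 0.565 = 1180 + 1136 = 2316
Population now: 0–9=313, 10–19=239, 20–29=173, 30–39=396, 40+=2316
Dependents (band 0–9 + band 40+) = 313 + 2316 = 2629; working-age = 808; ratio = 2629/808 × 100 = 325.4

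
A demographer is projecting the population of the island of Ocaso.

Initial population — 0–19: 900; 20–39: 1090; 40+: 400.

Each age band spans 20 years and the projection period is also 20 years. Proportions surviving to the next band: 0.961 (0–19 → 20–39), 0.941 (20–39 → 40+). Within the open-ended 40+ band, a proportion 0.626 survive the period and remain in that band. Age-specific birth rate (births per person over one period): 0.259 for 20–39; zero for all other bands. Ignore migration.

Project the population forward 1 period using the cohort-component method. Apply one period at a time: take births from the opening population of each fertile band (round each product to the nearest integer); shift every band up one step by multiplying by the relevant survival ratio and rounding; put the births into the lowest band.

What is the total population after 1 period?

2423

Let group 1 be 0–19 through group 3 = 40+.
Period 1.
Births: 1090 × 0.259 = 282
Group 2: 900 × 0.961 = 865
Group 3: 1090 × 0.941 + 400 × 0.626 = 1026 + 250 = 1276
→ [282, 865, 1276]
Total after period 1: 282 + 865 + 1276 = 2423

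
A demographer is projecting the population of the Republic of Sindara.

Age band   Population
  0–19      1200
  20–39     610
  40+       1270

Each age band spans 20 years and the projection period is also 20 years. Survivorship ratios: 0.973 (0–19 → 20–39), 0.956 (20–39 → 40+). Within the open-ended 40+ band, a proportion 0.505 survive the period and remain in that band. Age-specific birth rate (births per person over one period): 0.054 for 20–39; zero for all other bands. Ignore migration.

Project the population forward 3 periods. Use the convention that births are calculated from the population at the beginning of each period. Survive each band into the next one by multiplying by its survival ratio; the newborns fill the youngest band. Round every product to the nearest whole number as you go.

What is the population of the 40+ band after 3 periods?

Period 1:
Births: 610 × 0.054 = 33
20–39: 1200 × 0.973 = 1168
40+: 610 × 0.956 + 1270 × 0.505 = 583 + 641 = 1224
Giving 33 / 1168 / 1224.
Period 2:
Births: 1168 × 0.054 = 63
20–39: 33 × 0.973 = 32
40+: 1168 × 0.956 + 1224 × 0.505 = 1117 + 618 = 1735
Giving 63 / 32 / 1735.
Period 3:
Births: 32 × 0.054 = 2
20–39: 63 × 0.973 = 61
40+: 32 × 0.956 + 1735 × 0.505 = 31 + 876 = 907
Giving 2 / 61 / 907.

907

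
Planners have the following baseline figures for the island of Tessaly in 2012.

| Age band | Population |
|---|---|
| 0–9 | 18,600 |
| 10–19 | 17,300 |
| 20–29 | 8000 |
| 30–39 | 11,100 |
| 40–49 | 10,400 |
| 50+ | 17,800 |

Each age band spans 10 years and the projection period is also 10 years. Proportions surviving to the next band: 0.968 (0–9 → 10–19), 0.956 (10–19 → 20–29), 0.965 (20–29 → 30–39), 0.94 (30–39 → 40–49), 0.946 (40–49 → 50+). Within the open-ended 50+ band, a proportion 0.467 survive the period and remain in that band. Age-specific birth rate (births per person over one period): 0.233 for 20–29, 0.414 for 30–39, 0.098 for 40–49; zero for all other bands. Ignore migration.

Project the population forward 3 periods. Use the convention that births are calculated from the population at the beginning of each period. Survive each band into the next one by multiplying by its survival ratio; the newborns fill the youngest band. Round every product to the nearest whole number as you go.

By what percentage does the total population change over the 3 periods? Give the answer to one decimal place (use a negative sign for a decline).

-12.1

Let band 1 be 0–9 through band 6 = 50+.
— Period 1 —
Births: 8000 * 0.233 = 1864  |  11100 * 0.414 = 4595  |  10400 * 0.098 = 1019 — total 7478
Band 2: 18600 * 0.968 = 18005
Band 3: 17300 * 0.956 = 16539
Band 4: 8000 * 0.965 = 7720
Band 5: 11100 * 0.94 = 10434
Band 6: 10400 * 0.946 + 17800 * 0.467 = 9838 + 8313 = 18151
Giving 7478 / 18005 / 16539 / 7720 / 10434 / 18151.
— Period 2 —
Births: 16539 * 0.233 = 3854  |  7720 * 0.414 = 3196  |  10434 * 0.098 = 1023 — total 8073
Band 2: 7478 * 0.968 = 7239
Band 3: 18005 * 0.956 = 17213
Band 4: 16539 * 0.965 = 15960
Band 5: 7720 * 0.94 = 7257
Band 6: 10434 * 0.946 + 18151 * 0.467 = 9871 + 8477 = 18348
Giving 8073 / 7239 / 17213 / 15960 / 7257 / 18348.
— Period 3 —
Births: 17213 * 0.233 = 4011  |  15960 * 0.414 = 6607  |  7257 * 0.098 = 711 — total 11329
Band 2: 8073 * 0.968 = 7815
Band 3: 7239 * 0.956 = 6920
Band 4: 17213 * 0.965 = 16611
Band 5: 15960 * 0.94 = 15002
Band 6: 7257 * 0.946 + 18348 * 0.467 = 6865 + 8569 = 15434
Giving 11329 / 7815 / 6920 / 16611 / 15002 / 15434.
Total: 83200 → 73111; change = -10089; percentage change = -12.1%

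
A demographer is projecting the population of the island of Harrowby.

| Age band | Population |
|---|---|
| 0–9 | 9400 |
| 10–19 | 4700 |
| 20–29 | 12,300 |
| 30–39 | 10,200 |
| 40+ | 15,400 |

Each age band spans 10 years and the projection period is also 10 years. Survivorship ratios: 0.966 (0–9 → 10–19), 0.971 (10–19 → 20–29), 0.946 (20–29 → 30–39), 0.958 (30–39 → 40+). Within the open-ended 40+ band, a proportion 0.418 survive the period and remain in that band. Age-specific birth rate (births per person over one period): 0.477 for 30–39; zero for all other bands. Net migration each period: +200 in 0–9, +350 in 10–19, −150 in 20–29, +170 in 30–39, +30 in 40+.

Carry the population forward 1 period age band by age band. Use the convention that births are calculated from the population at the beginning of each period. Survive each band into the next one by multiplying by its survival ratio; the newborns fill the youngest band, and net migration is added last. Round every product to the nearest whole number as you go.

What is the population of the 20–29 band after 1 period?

4414

Period 1:
Births: 10200 × 0.477 = 4865
10–19: 9400 × 0.966 = 9080
20–29: 4700 × 0.971 = 4564
30–39: 12300 × 0.946 = 11636
40+: 10200 × 0.958 + 15400 × 0.418 = 9772 + 6437 = 16209
Net migration: 0–9 + 200 → 5065; 10–19 + 350 → 9430; 20–29 − 150 → 4414; 30–39 + 170 → 11806; 40+ + 30 → 16239
Giving 5065 / 9430 / 4414 / 11806 / 16239.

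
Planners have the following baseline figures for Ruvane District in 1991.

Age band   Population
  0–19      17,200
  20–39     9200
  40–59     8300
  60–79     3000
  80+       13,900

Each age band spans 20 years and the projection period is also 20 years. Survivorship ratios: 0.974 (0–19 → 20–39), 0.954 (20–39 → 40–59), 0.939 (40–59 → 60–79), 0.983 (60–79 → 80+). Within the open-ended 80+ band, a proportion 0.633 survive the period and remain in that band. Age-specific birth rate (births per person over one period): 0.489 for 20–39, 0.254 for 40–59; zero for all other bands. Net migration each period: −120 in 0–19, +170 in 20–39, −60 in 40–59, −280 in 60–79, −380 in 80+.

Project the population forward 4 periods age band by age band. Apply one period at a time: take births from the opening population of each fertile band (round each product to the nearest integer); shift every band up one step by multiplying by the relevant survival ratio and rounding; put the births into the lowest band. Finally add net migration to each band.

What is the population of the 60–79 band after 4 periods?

5476

Call the bands 1 to 5, youngest first.
After projecting period 1:
Births: 9200 × 0.489 = 4499, 8300 × 0.254 = 2108 ⇒ total 6607
Band 2: 17200 × 0.974 = 16753
Band 3: 9200 × 0.954 = 8777
Band 4: 8300 × 0.939 = 7794
Band 5: 3000 × 0.983 + 13900 × 0.633 = 2949 + 8799 = 11748
Net migration: Band 1 − 120 → 6487; Band 2 + 170 → 16923; Band 3 − 60 → 8717; Band 4 − 280 → 7514; Band 5 − 380 → 11368
Giving 6487 / 16923 / 8717 / 7514 / 11368.
After projecting period 2:
Births: 16923 × 0.489 = 8275, 8717 × 0.254 = 2214 ⇒ total 10489
Band 2: 6487 × 0.974 = 6318
Band 3: 16923 × 0.954 = 16145
Band 4: 8717 × 0.939 = 8185
Band 5: 7514 × 0.983 + 11368 × 0.633 = 7386 + 7196 = 14582
Net migration: Band 1 − 120 → 10369; Band 2 + 170 → 6488; Band 3 − 60 → 16085; Band 4 − 280 → 7905; Band 5 − 380 → 14202
Giving 10369 / 6488 / 16085 / 7905 / 14202.
After projecting period 3:
Births: 6488 × 0.489 = 3173, 16085 × 0.254 = 4086 ⇒ total 7259
Band 2: 10369 × 0.974 = 10099
Band 3: 6488 × 0.954 = 6190
Band 4: 16085 × 0.939 = 15104
Band 5: 7905 × 0.983 + 14202 × 0.633 = 7771 + 8990 = 16761
Net migration: Band 1 − 120 → 7139; Band 2 + 170 → 10269; Band 3 − 60 → 6130; Band 4 − 280 → 14824; Band 5 − 380 → 16381
Giving 7139 / 10269 / 6130 / 14824 / 16381.
After projecting period 4:
Births: 10269 × 0.489 = 5022, 6130 × 0.254 = 1557 ⇒ total 6579
Band 2: 7139 × 0.974 = 6953
Band 3: 10269 × 0.954 = 9797
Band 4: 6130 × 0.939 = 5756
Band 5: 14824 × 0.983 + 16381 × 0.633 = 14572 + 10369 = 24941
Net migration: Band 1 − 120 → 6459; Band 2 + 170 → 7123; Band 3 − 60 → 9737; Band 4 − 280 → 5476; Band 5 − 380 → 24561
Giving 6459 / 7123 / 9737 / 5476 / 24561.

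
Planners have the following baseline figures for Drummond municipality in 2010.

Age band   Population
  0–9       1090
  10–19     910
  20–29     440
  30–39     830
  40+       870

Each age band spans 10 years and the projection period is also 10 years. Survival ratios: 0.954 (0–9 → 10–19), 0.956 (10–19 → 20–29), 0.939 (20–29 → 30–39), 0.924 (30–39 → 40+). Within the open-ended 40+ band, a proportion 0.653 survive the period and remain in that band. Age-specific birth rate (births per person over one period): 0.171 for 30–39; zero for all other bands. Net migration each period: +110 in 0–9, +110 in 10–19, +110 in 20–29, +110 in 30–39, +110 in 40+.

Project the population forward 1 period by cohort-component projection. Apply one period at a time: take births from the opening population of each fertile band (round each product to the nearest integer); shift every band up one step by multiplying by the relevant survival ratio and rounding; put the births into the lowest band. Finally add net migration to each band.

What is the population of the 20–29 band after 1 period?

980

Numbering the bands 1..5 from youngest to oldest:
Period 1:
Births: 830 × 0.171 = 142
Band 2: 1090 × 0.954 = 1040
Band 3: 910 × 0.956 = 870
Band 4: 440 × 0.939 = 413
Band 5: 830 × 0.924 + 870 × 0.653 = 767 + 568 = 1335
Net migration: Band 1 + 110 → 252; Band 2 + 110 → 1150; Band 3 + 110 → 980; Band 4 + 110 → 523; Band 5 + 110 → 1445
→ [252, 1150, 980, 523, 1445]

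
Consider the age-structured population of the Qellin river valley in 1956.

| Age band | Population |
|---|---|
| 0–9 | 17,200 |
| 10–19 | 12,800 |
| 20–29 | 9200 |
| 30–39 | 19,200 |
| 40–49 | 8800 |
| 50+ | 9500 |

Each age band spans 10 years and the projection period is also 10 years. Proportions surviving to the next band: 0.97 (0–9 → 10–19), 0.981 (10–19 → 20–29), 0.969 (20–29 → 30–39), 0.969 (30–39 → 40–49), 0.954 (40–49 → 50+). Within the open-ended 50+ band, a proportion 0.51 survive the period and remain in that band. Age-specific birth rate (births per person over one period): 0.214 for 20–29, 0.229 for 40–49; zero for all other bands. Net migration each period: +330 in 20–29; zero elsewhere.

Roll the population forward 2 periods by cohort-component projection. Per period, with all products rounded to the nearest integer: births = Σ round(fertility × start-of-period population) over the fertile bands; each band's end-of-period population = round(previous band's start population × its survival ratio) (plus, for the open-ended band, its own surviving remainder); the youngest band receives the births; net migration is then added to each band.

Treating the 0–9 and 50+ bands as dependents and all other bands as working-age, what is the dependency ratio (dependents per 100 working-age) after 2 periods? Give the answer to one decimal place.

Numbering the bands 1..6 from youngest to oldest:
[period 1]
Births: 9200 × 0.214 = 1969  |  8800 × 0.229 = 2015 → total 3984
Band 2: 17200 × 0.97 = 16684
Band 3: 12800 × 0.981 = 12557
Band 4: 9200 × 0.969 = 8915
Band 5: 19200 × 0.969 = 18605
Band 6: 8800 × 0.954 + 9500 × 0.51 = 8395 + 4845 = 13240
Net migration: Band 3 + 330 → 12887
Population now: 0–9=3984, 10–19=16684, 20–29=12887, 30–39=8915, 40–49=18605, 50+=13240
[period 2]
Births: 12887 × 0.214 = 2758  |  18605 × 0.229 = 4261 → total 7019
Band 2: 3984 × 0.97 = 3864
Band 3: 16684 × 0.981 = 16367
Band 4: 12887 × 0.969 = 12488
Band 5: 8915 × 0.969 = 8639
Band 6: 18605 × 0.954 + 13240 × 0.51 = 17749 + 6752 = 24501
Net migration: Band 3 + 330 → 16697
Population now: 0–9=7019, 10–19=3864, 20–29=16697, 30–39=12488, 40–49=8639, 50+=24501
Dependents (band 0–9 + band 50+) = 7019 + 24501 = 31520; working-age = 41688; ratio = 31520/41688 × 100 = 75.6

75.6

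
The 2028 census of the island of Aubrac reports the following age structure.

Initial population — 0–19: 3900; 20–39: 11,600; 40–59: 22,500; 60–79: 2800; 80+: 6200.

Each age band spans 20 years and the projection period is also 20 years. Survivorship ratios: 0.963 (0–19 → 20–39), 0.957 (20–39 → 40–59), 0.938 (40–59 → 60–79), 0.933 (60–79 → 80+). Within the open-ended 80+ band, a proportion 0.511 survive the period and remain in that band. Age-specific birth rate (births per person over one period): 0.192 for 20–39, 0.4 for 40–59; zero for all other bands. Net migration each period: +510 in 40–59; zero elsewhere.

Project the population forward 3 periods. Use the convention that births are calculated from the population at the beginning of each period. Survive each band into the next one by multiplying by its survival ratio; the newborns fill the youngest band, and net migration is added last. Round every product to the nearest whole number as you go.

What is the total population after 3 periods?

45324

(Bands numbered youngest = 1 to oldest = 5.)
[period 1]
Births: 11600 * 0.192 = 2227 ; 22500 * 0.4 = 9000 — total 11227
Band 2: 3900 * 0.963 = 3756
Band 3: 11600 * 0.957 = 11101
Band 4: 22500 * 0.938 = 21105
Band 5: 2800 * 0.933 + 6200 * 0.511 = 2612 + 3168 = 5780
Net migration: Band 3 + 510 → 11611
End of period: [11227, 3756, 11611, 21105, 5780]
[period 2]
Births: 3756 * 0.192 = 721 ; 11611 * 0.4 = 4644 — total 5365
Band 2: 11227 * 0.963 = 10812
Band 3: 3756 * 0.957 = 3594
Band 4: 11611 * 0.938 = 10891
Band 5: 21105 * 0.933 + 5780 * 0.511 = 19691 + 2954 = 22645
Net migration: Band 3 + 510 → 4104
End of period: [5365, 10812, 4104, 10891, 22645]
[period 3]
Births: 10812 * 0.192 = 2076 ; 4104 * 0.4 = 1642 — total 3718
Band 2: 5365 * 0.963 = 5166
Band 3: 10812 * 0.957 = 10347
Band 4: 4104 * 0.938 = 3850
Band 5: 10891 * 0.933 + 22645 * 0.511 = 10161 + 11572 = 21733
Net migration: Band 3 + 510 → 10857
End of period: [3718, 5166, 10857, 3850, 21733]
Total after period 3: 3718 + 5166 + 10857 + 3850 + 21733 = 45324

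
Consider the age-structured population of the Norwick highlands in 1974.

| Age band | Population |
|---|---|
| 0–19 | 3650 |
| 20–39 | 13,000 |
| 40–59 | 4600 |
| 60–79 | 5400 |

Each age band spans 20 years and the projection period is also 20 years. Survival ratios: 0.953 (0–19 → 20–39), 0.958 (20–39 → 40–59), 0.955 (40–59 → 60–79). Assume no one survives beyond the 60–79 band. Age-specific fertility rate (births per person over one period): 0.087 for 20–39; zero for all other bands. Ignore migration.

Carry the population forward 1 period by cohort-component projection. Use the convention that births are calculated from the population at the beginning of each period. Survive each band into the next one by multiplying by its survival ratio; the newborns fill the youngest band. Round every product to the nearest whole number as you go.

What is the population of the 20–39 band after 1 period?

After projecting period 1:
Births: 13000 × 0.087 = 1131
20–39: 3650 × 0.953 = 3478
40–59: 13000 × 0.958 = 12454
60–79: 4600 × 0.955 = 4393
Giving 1131 / 3478 / 12454 / 4393.

3478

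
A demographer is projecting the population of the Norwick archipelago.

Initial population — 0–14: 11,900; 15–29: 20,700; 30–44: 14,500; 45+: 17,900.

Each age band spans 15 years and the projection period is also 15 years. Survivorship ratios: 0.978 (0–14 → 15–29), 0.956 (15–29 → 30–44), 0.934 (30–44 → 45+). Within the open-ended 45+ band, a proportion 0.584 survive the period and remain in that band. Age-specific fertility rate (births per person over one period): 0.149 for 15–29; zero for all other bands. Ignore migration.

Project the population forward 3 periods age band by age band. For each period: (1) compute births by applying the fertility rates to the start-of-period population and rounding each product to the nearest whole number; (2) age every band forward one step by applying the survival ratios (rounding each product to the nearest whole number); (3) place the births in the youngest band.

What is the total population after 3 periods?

— Period 1 —
Births: 20700 × 0.149 = 3084
15–29: 11900 × 0.978 = 11638
30–44: 20700 × 0.956 = 19789
45+: 14500 × 0.934 + 17900 × 0.584 = 13543 + 10454 = 23997
Population now: 0–14=3084, 15–29=11638, 30–44=19789, 45+=23997
— Period 2 —
Births: 11638 × 0.149 = 1734
15–29: 3084 × 0.978 = 3016
30–44: 11638 × 0.956 = 11126
45+: 19789 × 0.934 + 23997 × 0.584 = 18483 + 14014 = 32497
Population now: 0–14=1734, 15–29=3016, 30–44=11126, 45+=32497
— Period 3 —
Births: 3016 × 0.149 = 449
15–29: 1734 × 0.978 = 1696
30–44: 3016 × 0.956 = 2883
45+: 11126 × 0.934 + 32497 × 0.584 = 10392 + 18978 = 29370
Population now: 0–14=449, 15–29=1696, 30–44=2883, 45+=29370
Total after period 3: 449 + 1696 + 2883 + 29370 = 34398

34398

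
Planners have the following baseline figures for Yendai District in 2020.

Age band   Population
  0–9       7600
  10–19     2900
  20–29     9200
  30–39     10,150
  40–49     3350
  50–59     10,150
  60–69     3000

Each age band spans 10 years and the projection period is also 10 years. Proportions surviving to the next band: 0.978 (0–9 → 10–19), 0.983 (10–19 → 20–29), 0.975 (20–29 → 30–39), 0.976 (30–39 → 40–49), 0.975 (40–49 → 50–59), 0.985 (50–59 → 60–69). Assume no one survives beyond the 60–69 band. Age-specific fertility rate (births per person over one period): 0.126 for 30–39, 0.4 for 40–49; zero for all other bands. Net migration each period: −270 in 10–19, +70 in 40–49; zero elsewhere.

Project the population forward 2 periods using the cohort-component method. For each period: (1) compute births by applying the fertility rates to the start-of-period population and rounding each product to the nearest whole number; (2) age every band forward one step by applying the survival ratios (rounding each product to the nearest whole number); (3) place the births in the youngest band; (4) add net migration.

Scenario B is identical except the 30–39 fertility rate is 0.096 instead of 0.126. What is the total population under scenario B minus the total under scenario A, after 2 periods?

-567

Period 1.
Births: 10150 × 0.126 = 1279, 3350 × 0.4 = 1340 → 2619
10–19: 7600 × 0.978 = 7433
20–29: 2900 × 0.983 = 2851
30–39: 9200 × 0.975 = 8970
40–49: 10150 × 0.976 = 9906
50–59: 3350 × 0.975 = 3266
60–69: 10150 × 0.985 = 9998
Net migration: 10–19 − 270 → 7163; 40–49 + 70 → 9976
→ [2619, 7163, 2851, 8970, 9976, 3266, 9998]
Period 2.
Births: 8970 × 0.126 = 1130, 9976 × 0.4 = 3990 → 5120
10–19: 2619 × 0.978 = 2561
20–29: 7163 × 0.983 = 7041
30–39: 2851 × 0.975 = 2780
40–49: 8970 × 0.976 = 8755
50–59: 9976 × 0.975 = 9727
60–69: 3266 × 0.985 = 3217
Net migration: 10–19 − 270 → 2291; 40–49 + 70 → 8825
→ [5120, 2291, 7041, 2780, 8825, 9727, 3217]
Scenario A total after 2 periods: 39001
Scenario B projection —
Period 1.
Births: 10150 × 0.096 = 974, 3350 × 0.4 = 1340 → 2314
10–19: 7600 × 0.978 = 7433
20–29: 2900 × 0.983 = 2851
30–39: 9200 × 0.975 = 8970
40–49: 10150 × 0.976 = 9906
50–59: 3350 × 0.975 = 3266
60–69: 10150 × 0.985 = 9998
Net migration: 10–19 − 270 → 7163; 40–49 + 70 → 9976
→ [2314, 7163, 2851, 8970, 9976, 3266, 9998]
Period 2.
Births: 8970 × 0.096 = 861, 9976 × 0.4 = 3990 → 4851
10–19: 2314 × 0.978 = 2263
20–29: 7163 × 0.983 = 7041
30–39: 2851 × 0.975 = 2780
40–49: 8970 × 0.976 = 8755
50–59: 9976 × 0.975 = 9727
60–69: 3266 × 0.985 = 3217
Net migration: 10–19 − 270 → 1993; 40–49 + 70 → 8825
→ [4851, 1993, 7041, 2780, 8825, 9727, 3217]
Scenario B total after 2 periods: 38434
Difference B − A = 38434 − 39001 = -567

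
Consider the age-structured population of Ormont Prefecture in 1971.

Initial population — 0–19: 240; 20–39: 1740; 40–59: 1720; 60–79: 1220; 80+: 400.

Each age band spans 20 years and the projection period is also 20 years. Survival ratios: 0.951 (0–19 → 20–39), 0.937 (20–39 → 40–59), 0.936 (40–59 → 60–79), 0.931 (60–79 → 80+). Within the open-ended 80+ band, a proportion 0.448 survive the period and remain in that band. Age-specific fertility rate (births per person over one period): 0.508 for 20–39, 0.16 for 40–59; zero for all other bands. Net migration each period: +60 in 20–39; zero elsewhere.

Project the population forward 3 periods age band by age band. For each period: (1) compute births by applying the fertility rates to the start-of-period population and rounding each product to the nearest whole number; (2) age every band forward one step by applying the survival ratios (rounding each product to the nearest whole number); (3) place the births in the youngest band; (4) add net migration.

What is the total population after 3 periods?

4778

(Groups numbered youngest = 1 to oldest = 5.)
[period 1]
Births: 1740 * 0.508 = 884  |  1720 * 0.16 = 275 ⇒ total 1159
Group 2: 240 * 0.951 = 228
Group 3: 1740 * 0.937 = 1630
Group 4: 1720 * 0.936 = 1610
Group 5: 1220 * 0.931 + 400 * 0.448 = 1136 + 179 = 1315
Net migration: Group 2 + 60 → 288
Giving 1159 / 288 / 1630 / 1610 / 1315.
[period 2]
Births: 288 * 0.508 = 146  |  1630 * 0.16 = 261 ⇒ total 407
Group 2: 1159 * 0.951 = 1102
Group 3: 288 * 0.937 = 270
Group 4: 1630 * 0.936 = 1526
Group 5: 1610 * 0.931 + 1315 * 0.448 = 1499 + 589 = 2088
Net migration: Group 2 + 60 → 1162
Giving 407 / 1162 / 270 / 1526 / 2088.
[period 3]
Births: 1162 * 0.508 = 590  |  270 * 0.16 = 43 ⇒ total 633
Group 2: 407 * 0.951 = 387
Group 3: 1162 * 0.937 = 1089
Group 4: 270 * 0.936 = 253
Group 5: 1526 * 0.931 + 2088 * 0.448 = 1421 + 935 = 2356
Net migration: Group 2 + 60 → 447
Giving 633 / 447 / 1089 / 253 / 2356.
Total after period 3: 633 + 447 + 1089 + 253 + 2356 = 4778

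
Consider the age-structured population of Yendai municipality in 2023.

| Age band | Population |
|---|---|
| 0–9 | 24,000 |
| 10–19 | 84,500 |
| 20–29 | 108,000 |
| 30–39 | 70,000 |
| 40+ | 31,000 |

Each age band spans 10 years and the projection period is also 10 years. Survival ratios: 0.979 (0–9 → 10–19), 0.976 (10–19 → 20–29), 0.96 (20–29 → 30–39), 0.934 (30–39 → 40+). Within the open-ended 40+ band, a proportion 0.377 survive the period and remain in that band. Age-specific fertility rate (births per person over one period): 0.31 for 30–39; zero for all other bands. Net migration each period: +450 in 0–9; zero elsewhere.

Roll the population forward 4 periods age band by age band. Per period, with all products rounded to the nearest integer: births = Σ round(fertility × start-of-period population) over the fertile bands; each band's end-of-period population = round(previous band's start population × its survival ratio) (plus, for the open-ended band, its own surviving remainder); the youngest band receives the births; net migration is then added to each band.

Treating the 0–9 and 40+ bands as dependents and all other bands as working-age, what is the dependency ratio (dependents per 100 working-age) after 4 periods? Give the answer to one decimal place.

Call the bands 1 to 5, youngest first.
— Period 1 —
Births: 70000 * 0.31 = 21700
Band 2: 24000 * 0.979 = 23496
Band 3: 84500 * 0.976 = 82472
Band 4: 108000 * 0.96 = 103680
Band 5: 70000 * 0.934 + 31000 * 0.377 = 65380 + 11687 = 77067
Net migration: Band 1 + 450 → 22150
→ [22150, 23496, 82472, 103680, 77067]
— Period 2 —
Births: 103680 * 0.31 = 32141
Band 2: 22150 * 0.979 = 21685
Band 3: 23496 * 0.976 = 22932
Band 4: 82472 * 0.96 = 79173
Band 5: 103680 * 0.934 + 77067 * 0.377 = 96837 + 29054 = 125891
Net migration: Band 1 + 450 → 32591
→ [32591, 21685, 22932, 79173, 125891]
— Period 3 —
Births: 79173 * 0.31 = 24544
Band 2: 32591 * 0.979 = 31907
Band 3: 21685 * 0.976 = 21165
Band 4: 22932 * 0.96 = 22015
Band 5: 79173 * 0.934 + 125891 * 0.377 = 73948 + 47461 = 121409
Net migration: Band 1 + 450 → 24994
→ [24994, 31907, 21165, 22015, 121409]
— Period 4 —
Births: 22015 * 0.31 = 6825
Band 2: 24994 * 0.979 = 24469
Band 3: 31907 * 0.976 = 31141
Band 4: 21165 * 0.96 = 20318
Band 5: 22015 * 0.934 + 121409 * 0.377 = 20562 + 45771 = 66333
Net migration: Band 1 + 450 → 7275
→ [7275, 24469, 31141, 20318, 66333]
Dependents (band 0–9 + band 40+) = 7275 + 66333 = 73608; working-age = 75928; ratio = 73608/75928 × 100 = 96.9

96.9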